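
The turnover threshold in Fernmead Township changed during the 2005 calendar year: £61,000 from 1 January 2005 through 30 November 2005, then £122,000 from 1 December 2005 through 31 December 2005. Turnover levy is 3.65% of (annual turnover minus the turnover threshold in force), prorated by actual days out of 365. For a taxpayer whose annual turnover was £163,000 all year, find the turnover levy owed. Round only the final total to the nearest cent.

£3,533.90

1 January – 30 November 2005: 334 days, exemption £61,000 → (£163,000 − £61,000) × 3.65% × 334/365 = £3,406.8000
1 December – 31 December 2005: 31 days, exemption £122,000 → (£163,000 − £122,000) × 3.65% × 31/365 = £127.1000
Total = £3,533.9000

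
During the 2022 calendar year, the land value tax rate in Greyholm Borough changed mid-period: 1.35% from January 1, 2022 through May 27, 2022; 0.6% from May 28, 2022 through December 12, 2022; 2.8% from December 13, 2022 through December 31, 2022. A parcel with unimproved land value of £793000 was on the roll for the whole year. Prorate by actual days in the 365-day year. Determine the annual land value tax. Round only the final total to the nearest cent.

£8061.44

January 1 – May 27, 2022: 147 days at 1.35% → £793000 × 1.35% × 147/365 = £4311.5301
May 28 – December 12, 2022: 199 days at 0.6% → £793000 × 0.6% × 199/365 = £2594.0877
December 13 – December 31, 2022: 19 days at 2.8% → £793000 × 2.8% × 19/365 = £1155.8247
Total = £8061.4425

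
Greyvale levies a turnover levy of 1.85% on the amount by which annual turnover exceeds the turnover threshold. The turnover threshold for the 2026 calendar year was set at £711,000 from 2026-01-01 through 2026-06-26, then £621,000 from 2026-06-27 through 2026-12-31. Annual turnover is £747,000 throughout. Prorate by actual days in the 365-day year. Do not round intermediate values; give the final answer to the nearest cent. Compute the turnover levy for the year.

£1,523.59

2026-01-01 to 2026-06-26: 177 days, exemption £711,000 → (£747,000 − £711,000) × 1.85% × 177/365 = £322.9644
2026-06-27 to 2026-12-31: 188 days, exemption £621,000 → (£747,000 − £621,000) × 1.85% × 188/365 = £1,200.6247
Total = £1,523.5890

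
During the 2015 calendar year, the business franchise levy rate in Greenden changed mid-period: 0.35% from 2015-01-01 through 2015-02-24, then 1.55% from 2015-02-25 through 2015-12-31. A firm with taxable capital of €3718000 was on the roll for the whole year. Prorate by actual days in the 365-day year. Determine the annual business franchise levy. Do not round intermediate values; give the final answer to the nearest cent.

€50906.04

2015-01-01 to 2015-02-24: 55 days at 0.35% → €3718000 × 0.35% × 55/365 = €1960.8630
2015-02-25 to 2015-12-31: 310 days at 1.55% → €3718000 × 1.55% × 310/365 = €48945.1781
Total = €50906.0411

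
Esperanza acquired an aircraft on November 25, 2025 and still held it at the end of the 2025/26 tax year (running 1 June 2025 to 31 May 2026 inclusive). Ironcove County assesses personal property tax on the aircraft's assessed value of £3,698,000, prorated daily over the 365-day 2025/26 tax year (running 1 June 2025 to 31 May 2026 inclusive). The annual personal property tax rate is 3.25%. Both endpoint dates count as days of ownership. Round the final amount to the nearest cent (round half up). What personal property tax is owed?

Days held (November 25, 2025 – May 31, 2026): 188 out of 365
Tax = £3,698,000 × 3.25% × 188/365 = £61,903.5068

£61,903.51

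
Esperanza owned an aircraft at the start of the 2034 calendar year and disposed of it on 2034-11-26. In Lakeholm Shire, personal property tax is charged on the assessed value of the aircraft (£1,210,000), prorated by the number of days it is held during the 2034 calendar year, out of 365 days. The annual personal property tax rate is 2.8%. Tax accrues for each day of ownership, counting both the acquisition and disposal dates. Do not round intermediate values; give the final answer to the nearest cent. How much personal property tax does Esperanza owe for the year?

£30,631.23

Days held (2034-01-01 to 2034-11-26): 330 out of 365
Tax = £1,210,000 × 2.8% × 330/365 = £30,631.2329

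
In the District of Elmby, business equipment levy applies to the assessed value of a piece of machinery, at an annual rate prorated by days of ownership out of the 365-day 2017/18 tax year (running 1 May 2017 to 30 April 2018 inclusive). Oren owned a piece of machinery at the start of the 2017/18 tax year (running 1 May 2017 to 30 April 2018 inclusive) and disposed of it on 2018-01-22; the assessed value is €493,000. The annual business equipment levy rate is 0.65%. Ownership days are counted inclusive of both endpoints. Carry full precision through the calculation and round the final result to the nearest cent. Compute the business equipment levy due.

€2,344.11

Days held (2017-05-01 to 2018-01-22): 267 out of 365
Tax = €493,000 × 0.65% × 267/365 = €2,344.1137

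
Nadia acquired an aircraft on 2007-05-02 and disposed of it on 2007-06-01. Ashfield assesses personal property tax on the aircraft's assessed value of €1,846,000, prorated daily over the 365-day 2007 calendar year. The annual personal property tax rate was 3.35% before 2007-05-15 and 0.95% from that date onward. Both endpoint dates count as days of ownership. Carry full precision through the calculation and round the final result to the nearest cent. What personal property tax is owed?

€3,067.39

2007-05-02 to 2007-05-14: 13 days at 3.35% → €1,846,000 × 3.35% × 13/365 = €2,202.5562
2007-05-15 to 2007-06-01: 18 days at 0.95% → €1,846,000 × 0.95% × 18/365 = €864.8384
Total = €3,067.3945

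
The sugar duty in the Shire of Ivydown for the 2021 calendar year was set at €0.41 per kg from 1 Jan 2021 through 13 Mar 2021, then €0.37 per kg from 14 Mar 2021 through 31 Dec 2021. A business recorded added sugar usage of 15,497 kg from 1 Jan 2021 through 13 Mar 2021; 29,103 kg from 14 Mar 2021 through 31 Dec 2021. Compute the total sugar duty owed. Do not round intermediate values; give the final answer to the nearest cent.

1 Jan – 13 Mar 2021: 15,497 kg at €0.41/kg → €6,353.77
14 Mar – 31 Dec 2021: 29,103 kg at €0.37/kg → €10,768.11

€17,121.88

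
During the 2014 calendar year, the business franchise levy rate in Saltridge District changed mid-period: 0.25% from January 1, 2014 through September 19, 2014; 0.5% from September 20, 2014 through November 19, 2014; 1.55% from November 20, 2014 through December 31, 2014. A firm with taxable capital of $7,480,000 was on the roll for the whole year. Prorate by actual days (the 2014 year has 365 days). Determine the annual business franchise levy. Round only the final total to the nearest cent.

$33,014.47

January 1 – September 19, 2014: 262 days at 0.25% → $7,480,000 × 0.25% × 262/365 = $13,423.0137
September 20 – November 19, 2014: 61 days at 0.5% → $7,480,000 × 0.5% × 61/365 = $6,250.4110
November 20 – December 31, 2014: 42 days at 1.55% → $7,480,000 × 1.55% × 42/365 = $13,341.0411
Total = $33,014.4658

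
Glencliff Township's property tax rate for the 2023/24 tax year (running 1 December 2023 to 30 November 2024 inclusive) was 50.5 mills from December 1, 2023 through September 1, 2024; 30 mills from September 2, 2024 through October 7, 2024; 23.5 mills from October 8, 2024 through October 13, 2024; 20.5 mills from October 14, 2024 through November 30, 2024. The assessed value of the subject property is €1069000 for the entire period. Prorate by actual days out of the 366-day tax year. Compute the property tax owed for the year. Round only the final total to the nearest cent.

December 1, 2023 – September 1, 2024: 276 days at 50.5 mills → €1069000 × 5.05% × 276/366 = €40709.6230
September 2 – October 7, 2024: 36 days at 30 mills → €1069000 × 3% × 36/366 = €3154.4262
October 8 – October 13, 2024: 6 days at 23.5 mills → €1069000 × 2.35% × 6/366 = €411.8279
October 14 – November 30, 2024: 48 days at 20.5 mills → €1069000 × 2.05% × 48/366 = €2874.0328
Total = €47149.9098

€47149.91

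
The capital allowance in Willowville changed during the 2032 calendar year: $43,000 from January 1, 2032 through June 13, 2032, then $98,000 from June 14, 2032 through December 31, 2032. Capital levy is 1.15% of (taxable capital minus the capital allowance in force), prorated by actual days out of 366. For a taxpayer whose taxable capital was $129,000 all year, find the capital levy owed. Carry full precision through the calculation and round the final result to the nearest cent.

January 1 – June 13, 2032: 165 days, exemption $43,000 → ($129,000 − $43,000) × 1.15% × 165/366 = $445.8607
June 14 – December 31, 2032: 201 days, exemption $98,000 → ($129,000 − $98,000) × 1.15% × 201/366 = $195.7828
Total = $641.6434

$641.64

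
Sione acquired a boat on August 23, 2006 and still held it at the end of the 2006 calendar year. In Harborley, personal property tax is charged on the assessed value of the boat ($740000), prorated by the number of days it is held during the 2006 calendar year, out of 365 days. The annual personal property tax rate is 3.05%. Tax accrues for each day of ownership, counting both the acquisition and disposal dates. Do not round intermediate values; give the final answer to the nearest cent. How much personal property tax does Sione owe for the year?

Days held (August 23 – December 31, 2006): 131 out of 365
Tax = $740000 × 3.05% × 131/365 = $8100.4658

$8100.47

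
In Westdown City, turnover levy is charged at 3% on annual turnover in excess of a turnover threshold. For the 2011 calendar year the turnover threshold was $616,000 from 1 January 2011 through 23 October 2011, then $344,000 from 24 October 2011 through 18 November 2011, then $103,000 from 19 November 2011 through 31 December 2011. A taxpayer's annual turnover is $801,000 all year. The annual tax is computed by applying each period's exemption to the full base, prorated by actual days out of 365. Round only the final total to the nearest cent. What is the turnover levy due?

$7,944.33

1 January – 23 October 2011: 296 days, exemption $616,000 → ($801,000 − $616,000) × 3% × 296/365 = $4,500.8219
24 October – 18 November 2011: 26 days, exemption $344,000 → ($801,000 − $344,000) × 3% × 26/365 = $976.6027
19 November – 31 December 2011: 43 days, exemption $103,000 → ($801,000 − $103,000) × 3% × 43/365 = $2,466.9041
Total = $7,944.3288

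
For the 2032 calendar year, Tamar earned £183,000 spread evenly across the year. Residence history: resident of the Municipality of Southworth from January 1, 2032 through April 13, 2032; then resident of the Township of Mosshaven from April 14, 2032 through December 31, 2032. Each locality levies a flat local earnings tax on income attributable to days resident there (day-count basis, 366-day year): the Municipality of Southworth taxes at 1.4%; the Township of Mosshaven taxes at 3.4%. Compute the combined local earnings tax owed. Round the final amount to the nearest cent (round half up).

The Municipality of Southworth, January 1 – April 13, 2032: 104 days → £183,000 × 1.4% × 104/366 = £728.0000
The Township of Mosshaven, April 14 – December 31, 2032: 262 days → £183,000 × 3.4% × 262/366 = £4,454.0000
Total = £5,182.0000

£5,182.00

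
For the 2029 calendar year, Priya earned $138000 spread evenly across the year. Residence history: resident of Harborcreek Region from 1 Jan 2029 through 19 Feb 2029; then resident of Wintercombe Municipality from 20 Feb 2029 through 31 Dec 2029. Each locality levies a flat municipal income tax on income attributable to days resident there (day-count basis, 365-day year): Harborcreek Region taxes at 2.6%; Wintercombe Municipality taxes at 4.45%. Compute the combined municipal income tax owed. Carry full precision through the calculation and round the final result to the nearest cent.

$5791.27

Harborcreek Region, 1 Jan – 19 Feb 2029: 50 days → $138000 × 2.6% × 50/365 = $491.5068
Wintercombe Municipality, 20 Feb – 31 Dec 2029: 315 days → $138000 × 4.45% × 315/365 = $5299.7671
Total = $5791.2740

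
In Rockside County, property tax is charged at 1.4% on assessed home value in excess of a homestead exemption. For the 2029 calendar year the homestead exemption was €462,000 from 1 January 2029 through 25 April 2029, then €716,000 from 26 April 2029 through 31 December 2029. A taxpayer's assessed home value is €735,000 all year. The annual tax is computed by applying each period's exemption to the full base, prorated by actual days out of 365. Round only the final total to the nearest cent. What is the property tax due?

1 January – 25 April 2029: 115 days, exemption €462,000 → (€735,000 − €462,000) × 1.4% × 115/365 = €1,204.1918
26 April – 31 December 2029: 250 days, exemption €716,000 → (€735,000 − €716,000) × 1.4% × 250/365 = €182.1918
Total = €1,386.3836

€1,386.38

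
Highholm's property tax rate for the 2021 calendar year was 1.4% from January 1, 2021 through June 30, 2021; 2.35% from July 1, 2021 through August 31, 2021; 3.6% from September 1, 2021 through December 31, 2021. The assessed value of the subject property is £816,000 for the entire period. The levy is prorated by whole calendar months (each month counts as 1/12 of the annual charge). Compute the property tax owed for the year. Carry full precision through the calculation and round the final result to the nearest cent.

January 1 – June 30, 2021: 6 months at 1.4% → £816,000 × 1.4% × 6/12 = £5,712.0000
July 1 – August 31, 2021: 2 months at 2.35% → £816,000 × 2.35% × 2/12 = £3,196.0000
September 1 – December 31, 2021: 4 months at 3.6% → £816,000 × 3.6% × 4/12 = £9,792.0000
Total = £18,700.0000

£18,700.00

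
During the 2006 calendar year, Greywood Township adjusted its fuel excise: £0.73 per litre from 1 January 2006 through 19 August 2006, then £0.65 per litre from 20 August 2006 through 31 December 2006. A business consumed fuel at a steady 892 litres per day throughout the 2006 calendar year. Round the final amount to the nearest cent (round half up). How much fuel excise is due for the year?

£228111.16

1 January – 19 August 2006: 231 days × 892 litres/day = 206,052 litres at £0.73/litre → £150417.96
20 August – 31 December 2006: 134 days × 892 litres/day = 119,528 litres at £0.65/litre → £77693.20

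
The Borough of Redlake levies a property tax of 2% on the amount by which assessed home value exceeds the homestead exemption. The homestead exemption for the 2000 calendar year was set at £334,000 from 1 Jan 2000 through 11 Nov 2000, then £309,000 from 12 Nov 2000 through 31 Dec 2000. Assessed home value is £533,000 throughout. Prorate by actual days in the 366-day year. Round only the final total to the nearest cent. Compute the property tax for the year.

£4,048.31

1 Jan – 11 Nov 2000: 316 days, exemption £334,000 → (£533,000 − £334,000) × 2% × 316/366 = £3,436.2842
12 Nov – 31 Dec 2000: 50 days, exemption £309,000 → (£533,000 − £309,000) × 2% × 50/366 = £612.0219
Total = £4,048.3060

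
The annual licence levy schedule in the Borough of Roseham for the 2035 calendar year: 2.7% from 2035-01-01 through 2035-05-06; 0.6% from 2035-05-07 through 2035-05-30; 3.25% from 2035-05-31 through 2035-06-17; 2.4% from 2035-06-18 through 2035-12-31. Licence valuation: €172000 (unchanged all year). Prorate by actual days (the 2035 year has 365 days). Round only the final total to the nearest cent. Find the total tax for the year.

€4174.65

2035-01-01 to 2035-05-06: 126 days at 2.7% → €172000 × 2.7% × 126/365 = €1603.1342
2035-05-07 to 2035-05-30: 24 days at 0.6% → €172000 × 0.6% × 24/365 = €67.8575
2035-05-31 to 2035-06-17: 18 days at 3.25% → €172000 × 3.25% × 18/365 = €275.6712
2035-06-18 to 2035-12-31: 197 days at 2.4% → €172000 × 2.4% × 197/365 = €2227.9890
Total = €4174.6521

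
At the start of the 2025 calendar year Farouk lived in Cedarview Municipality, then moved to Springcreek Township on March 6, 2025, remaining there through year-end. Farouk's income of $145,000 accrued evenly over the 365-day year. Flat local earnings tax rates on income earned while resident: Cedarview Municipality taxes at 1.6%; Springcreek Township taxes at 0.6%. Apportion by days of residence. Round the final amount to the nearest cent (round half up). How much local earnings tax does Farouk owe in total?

$1,124.25

Cedarview Municipality, January 1 – March 5, 2025: 64 days → $145,000 × 1.6% × 64/365 = $406.7945
Springcreek Township, March 6 – December 31, 2025: 301 days → $145,000 × 0.6% × 301/365 = $717.4521
Total = $1,124.2466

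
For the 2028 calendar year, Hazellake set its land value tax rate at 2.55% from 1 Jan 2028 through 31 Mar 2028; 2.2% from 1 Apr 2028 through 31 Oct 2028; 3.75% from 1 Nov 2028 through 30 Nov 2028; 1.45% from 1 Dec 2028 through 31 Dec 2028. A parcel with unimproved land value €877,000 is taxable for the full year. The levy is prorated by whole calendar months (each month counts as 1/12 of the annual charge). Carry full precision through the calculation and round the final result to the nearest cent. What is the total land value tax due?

€20,646.04

1 Jan – 31 Mar 2028: 3 months at 2.55% → €877,000 × 2.55% × 3/12 = €5,590.8750
1 Apr – 31 Oct 2028: 7 months at 2.2% → €877,000 × 2.2% × 7/12 = €11,254.8333
1 Nov – 30 Nov 2028: 1 month at 3.75% → €877,000 × 3.75% × 1/12 = €2,740.6250
1 Dec – 31 Dec 2028: 1 month at 1.45% → €877,000 × 1.45% × 1/12 = €1,059.7083
Total = €20,646.0417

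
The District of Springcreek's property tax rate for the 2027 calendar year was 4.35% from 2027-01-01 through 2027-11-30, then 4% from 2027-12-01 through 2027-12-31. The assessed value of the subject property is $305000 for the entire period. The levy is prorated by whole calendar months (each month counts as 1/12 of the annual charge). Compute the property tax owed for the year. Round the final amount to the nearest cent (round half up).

$13178.54

2027-01-01 to 2027-11-30: 11 months at 4.35% → $305000 × 4.35% × 11/12 = $12161.8750
2027-12-01 to 2027-12-31: 1 month at 4% → $305000 × 4% × 1/12 = $1016.6667
Total = $13178.5417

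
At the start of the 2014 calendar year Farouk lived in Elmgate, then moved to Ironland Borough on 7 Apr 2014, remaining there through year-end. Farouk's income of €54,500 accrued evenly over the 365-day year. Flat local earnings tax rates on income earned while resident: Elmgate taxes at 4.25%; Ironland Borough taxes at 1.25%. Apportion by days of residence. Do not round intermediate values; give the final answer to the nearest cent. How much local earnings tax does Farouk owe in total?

Elmgate, 1 Jan – 6 Apr 2014: 96 days → €54,500 × 4.25% × 96/365 = €609.2055
Ironland Borough, 7 Apr – 31 Dec 2014: 269 days → €54,500 × 1.25% × 269/365 = €502.0719
Total = €1,111.2774

€1,111.28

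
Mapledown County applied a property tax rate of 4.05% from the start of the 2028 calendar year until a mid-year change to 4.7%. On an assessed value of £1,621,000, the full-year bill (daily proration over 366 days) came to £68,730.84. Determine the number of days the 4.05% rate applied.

Let d = days at the first rate; then 366 − d days at the second rate.
£1,621,000 × [4.05%·d + 4.7%·(366−d)] / 366 = £68,730.84
Solving gives d = 259, so the new rate took effect on September 16, 2028.

259 days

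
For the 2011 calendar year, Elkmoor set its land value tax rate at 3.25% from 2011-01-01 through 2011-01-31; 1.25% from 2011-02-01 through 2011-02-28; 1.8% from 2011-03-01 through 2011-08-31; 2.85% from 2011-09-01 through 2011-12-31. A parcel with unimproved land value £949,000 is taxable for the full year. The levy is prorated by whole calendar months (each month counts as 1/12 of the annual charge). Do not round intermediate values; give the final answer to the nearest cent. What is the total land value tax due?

2011-01-01 to 2011-01-31: 1 month at 3.25% → £949,000 × 3.25% × 1/12 = £2,570.2083
2011-02-01 to 2011-02-28: 1 month at 1.25% → £949,000 × 1.25% × 1/12 = £988.5417
2011-03-01 to 2011-08-31: 6 months at 1.8% → £949,000 × 1.8% × 6/12 = £8,541.0000
2011-09-01 to 2011-12-31: 4 months at 2.85% → £949,000 × 2.85% × 4/12 = £9,015.5000
Total = £21,115.2500

£21,115.25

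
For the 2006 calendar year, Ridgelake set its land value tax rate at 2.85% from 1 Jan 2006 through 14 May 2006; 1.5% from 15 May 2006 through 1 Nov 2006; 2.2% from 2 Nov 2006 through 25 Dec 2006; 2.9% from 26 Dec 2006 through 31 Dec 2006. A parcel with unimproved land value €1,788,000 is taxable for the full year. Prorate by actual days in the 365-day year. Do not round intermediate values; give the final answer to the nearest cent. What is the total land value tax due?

€37,944.79

1 Jan – 14 May 2006: 134 days at 2.85% → €1,788,000 × 2.85% × 134/365 = €18,707.8685
15 May – 1 Nov 2006: 171 days at 1.5% → €1,788,000 × 1.5% × 171/365 = €12,564.9863
2 Nov – 25 Dec 2006: 54 days at 2.2% → €1,788,000 × 2.2% × 54/365 = €5,819.5726
26 Dec – 31 Dec 2006: 6 days at 2.9% → €1,788,000 × 2.9% × 6/365 = €852.3616
Total = €37,944.7890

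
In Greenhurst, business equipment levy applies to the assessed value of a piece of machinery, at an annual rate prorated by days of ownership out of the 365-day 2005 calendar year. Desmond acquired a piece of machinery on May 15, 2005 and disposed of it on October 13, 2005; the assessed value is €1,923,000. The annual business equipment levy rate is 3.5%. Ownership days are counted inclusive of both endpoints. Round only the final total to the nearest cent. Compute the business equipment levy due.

Days held (May 15 – October 13, 2005): 152 out of 365
Tax = €1,923,000 × 3.5% × 152/365 = €28,028.3836

€28,028.38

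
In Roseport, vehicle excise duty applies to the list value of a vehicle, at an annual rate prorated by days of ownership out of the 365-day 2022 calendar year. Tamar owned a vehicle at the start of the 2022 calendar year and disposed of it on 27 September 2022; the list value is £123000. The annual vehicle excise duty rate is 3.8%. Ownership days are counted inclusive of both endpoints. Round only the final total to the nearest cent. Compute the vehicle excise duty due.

Days held (1 January – 27 September 2022): 270 out of 365
Tax = £123000 × 3.8% × 270/365 = £3457.4795

£3457.48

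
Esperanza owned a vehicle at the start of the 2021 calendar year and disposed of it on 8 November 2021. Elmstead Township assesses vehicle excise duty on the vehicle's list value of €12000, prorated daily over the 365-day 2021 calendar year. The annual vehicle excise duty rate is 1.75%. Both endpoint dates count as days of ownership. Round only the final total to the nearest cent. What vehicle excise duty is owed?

€179.51

Days held (1 January – 8 November 2021): 312 out of 365
Tax = €12000 × 1.75% × 312/365 = €179.5068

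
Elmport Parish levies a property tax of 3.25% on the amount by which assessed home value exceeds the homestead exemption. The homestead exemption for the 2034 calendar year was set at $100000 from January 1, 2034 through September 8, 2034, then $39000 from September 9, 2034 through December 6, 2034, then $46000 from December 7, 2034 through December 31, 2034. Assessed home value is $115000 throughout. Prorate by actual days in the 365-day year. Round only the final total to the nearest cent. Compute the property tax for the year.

January 1 – September 8, 2034: 251 days, exemption $100000 → ($115000 − $100000) × 3.25% × 251/365 = $335.2397
September 9 – December 6, 2034: 89 days, exemption $39000 → ($115000 − $39000) × 3.25% × 89/365 = $602.2740
December 7 – December 31, 2034: 25 days, exemption $46000 → ($115000 − $46000) × 3.25% × 25/365 = $153.5959
Total = $1091.1096

$1091.11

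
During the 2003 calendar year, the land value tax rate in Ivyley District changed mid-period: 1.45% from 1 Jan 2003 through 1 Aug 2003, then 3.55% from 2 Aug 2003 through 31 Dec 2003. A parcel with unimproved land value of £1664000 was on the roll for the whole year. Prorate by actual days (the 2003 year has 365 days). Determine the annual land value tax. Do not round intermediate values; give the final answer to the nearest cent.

£38680.02

1 Jan – 1 Aug 2003: 213 days at 1.45% → £1664000 × 1.45% × 213/365 = £14080.1753
2 Aug – 31 Dec 2003: 152 days at 3.55% → £1664000 × 3.55% × 152/365 = £24599.8466
Total = £38680.0219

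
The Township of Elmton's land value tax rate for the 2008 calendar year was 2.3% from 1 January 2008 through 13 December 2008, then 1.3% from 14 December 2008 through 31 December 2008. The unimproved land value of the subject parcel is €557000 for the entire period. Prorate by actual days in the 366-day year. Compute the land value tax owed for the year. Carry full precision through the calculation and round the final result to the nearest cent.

1 January – 13 December 2008: 348 days at 2.3% → €557000 × 2.3% × 348/366 = €12180.9508
14 December – 31 December 2008: 18 days at 1.3% → €557000 × 1.3% × 18/366 = €356.1148
Total = €12537.0656

€12537.07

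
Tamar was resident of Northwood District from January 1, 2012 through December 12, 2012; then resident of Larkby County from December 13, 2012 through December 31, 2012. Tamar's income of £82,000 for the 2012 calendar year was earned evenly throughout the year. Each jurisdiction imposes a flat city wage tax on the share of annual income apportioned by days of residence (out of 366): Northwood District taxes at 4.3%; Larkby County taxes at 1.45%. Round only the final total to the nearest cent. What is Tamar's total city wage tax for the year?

Northwood District, January 1 – December 12, 2012: 347 days → £82,000 × 4.3% × 347/366 = £3,342.9563
Larkby County, December 13 – December 31, 2012: 19 days → £82,000 × 1.45% × 19/366 = £61.7240
Total = £3,404.6803

£3,404.68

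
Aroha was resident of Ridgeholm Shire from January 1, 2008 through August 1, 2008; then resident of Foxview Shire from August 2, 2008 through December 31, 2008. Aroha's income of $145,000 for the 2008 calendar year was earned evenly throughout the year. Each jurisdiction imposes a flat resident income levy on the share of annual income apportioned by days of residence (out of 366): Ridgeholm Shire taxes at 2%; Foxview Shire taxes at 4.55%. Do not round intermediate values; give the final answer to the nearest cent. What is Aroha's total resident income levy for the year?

$4,435.57

Ridgeholm Shire, January 1 – August 1, 2008: 214 days → $145,000 × 2% × 214/366 = $1,695.6284
Foxview Shire, August 2 – December 31, 2008: 152 days → $145,000 × 4.55% × 152/366 = $2,739.9454
Total = $4,435.5738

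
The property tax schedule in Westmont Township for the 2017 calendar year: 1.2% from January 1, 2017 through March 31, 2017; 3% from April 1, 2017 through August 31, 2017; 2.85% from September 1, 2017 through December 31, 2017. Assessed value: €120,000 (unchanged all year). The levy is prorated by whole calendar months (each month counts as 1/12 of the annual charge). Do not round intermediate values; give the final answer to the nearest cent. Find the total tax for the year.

January 1 – March 31, 2017: 3 months at 1.2% → €120,000 × 1.2% × 3/12 = €360.0000
April 1 – August 31, 2017: 5 months at 3% → €120,000 × 3% × 5/12 = €1,500.0000
September 1 – December 31, 2017: 4 months at 2.85% → €120,000 × 2.85% × 4/12 = €1,140.0000
Total = €3,000.0000

€3,000.00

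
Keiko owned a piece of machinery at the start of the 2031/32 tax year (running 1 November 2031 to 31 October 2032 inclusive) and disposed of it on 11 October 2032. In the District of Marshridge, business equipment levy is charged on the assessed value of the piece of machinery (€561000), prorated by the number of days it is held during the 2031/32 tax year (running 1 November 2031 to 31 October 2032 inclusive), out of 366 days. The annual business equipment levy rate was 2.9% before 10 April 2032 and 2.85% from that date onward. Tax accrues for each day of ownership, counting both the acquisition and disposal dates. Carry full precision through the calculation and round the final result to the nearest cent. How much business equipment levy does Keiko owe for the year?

1 November 2031 – 9 April 2032: 161 days at 2.9% → €561000 × 2.9% × 161/366 = €7156.5820
10 April – 11 October 2032: 185 days at 2.85% → €561000 × 2.85% × 185/366 = €8081.6189
Total = €15238.2008

€15238.20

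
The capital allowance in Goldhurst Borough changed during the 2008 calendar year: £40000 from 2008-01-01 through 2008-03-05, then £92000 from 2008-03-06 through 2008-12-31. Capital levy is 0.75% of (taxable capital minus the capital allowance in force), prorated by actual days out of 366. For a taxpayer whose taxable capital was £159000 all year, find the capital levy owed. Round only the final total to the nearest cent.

£571.76

2008-01-01 to 2008-03-05: 65 days, exemption £40000 → (£159000 − £40000) × 0.75% × 65/366 = £158.5041
2008-03-06 to 2008-12-31: 301 days, exemption £92000 → (£159000 − £92000) × 0.75% × 301/366 = £413.2582
Total = £571.7623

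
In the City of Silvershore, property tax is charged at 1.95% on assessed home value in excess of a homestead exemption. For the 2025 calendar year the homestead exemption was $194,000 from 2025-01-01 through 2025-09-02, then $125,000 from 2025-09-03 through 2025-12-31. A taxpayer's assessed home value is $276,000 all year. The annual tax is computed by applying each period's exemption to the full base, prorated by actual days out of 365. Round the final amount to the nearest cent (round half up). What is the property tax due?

2025-01-01 to 2025-09-02: 245 days, exemption $194,000 → ($276,000 − $194,000) × 1.95% × 245/365 = $1,073.3014
2025-09-03 to 2025-12-31: 120 days, exemption $125,000 → ($276,000 − $125,000) × 1.95% × 120/365 = $968.0548
Total = $2,041.3562

$2,041.36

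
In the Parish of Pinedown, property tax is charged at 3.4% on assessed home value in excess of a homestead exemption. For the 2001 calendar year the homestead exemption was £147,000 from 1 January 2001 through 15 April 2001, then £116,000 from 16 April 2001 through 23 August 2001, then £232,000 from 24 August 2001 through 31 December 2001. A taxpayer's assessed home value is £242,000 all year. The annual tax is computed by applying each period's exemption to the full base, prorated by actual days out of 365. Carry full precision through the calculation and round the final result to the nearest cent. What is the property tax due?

£2,576.08

1 January – 15 April 2001: 105 days, exemption £147,000 → (£242,000 − £147,000) × 3.4% × 105/365 = £929.1781
16 April – 23 August 2001: 130 days, exemption £116,000 → (£242,000 − £116,000) × 3.4% × 130/365 = £1,525.8082
24 August – 31 December 2001: 130 days, exemption £232,000 → (£242,000 − £232,000) × 3.4% × 130/365 = £121.0959
Total = £2,576.0822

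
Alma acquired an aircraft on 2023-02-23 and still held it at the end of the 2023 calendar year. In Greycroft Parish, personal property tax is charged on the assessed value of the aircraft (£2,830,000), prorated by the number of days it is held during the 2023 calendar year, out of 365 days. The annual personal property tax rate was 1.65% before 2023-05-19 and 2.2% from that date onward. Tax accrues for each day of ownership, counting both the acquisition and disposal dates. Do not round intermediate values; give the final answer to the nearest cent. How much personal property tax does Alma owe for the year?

2023-02-23 to 2023-05-18: 85 days at 1.65% → £2,830,000 × 1.65% × 85/365 = £10,874.1781
2023-05-19 to 2023-12-31: 227 days at 2.2% → £2,830,000 × 2.2% × 227/365 = £38,720.6027
Total = £49,594.7808

£49,594.78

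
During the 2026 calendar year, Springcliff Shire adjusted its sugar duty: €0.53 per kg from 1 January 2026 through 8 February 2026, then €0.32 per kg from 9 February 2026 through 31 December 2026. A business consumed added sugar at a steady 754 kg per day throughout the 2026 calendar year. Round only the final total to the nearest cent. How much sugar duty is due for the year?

1 January – 8 February 2026: 39 days × 754 kg/day = 29,406 kg at €0.53/kg → €15585.18
9 February – 31 December 2026: 326 days × 754 kg/day = 245,804 kg at €0.32/kg → €78657.28

€94242.46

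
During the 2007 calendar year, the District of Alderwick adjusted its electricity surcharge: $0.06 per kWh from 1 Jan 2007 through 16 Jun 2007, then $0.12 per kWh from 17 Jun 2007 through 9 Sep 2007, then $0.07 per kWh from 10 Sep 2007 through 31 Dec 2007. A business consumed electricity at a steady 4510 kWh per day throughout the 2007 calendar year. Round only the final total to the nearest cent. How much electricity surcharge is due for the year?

$126,866.30

1 Jan – 16 Jun 2007: 167 days × 4510 kWh/day = 753,170 kWh at $0.06/kWh → $45,190.20
17 Jun – 9 Sep 2007: 85 days × 4510 kWh/day = 383,350 kWh at $0.12/kWh → $46,002.00
10 Sep – 31 Dec 2007: 113 days × 4510 kWh/day = 509,630 kWh at $0.07/kWh → $35,674.10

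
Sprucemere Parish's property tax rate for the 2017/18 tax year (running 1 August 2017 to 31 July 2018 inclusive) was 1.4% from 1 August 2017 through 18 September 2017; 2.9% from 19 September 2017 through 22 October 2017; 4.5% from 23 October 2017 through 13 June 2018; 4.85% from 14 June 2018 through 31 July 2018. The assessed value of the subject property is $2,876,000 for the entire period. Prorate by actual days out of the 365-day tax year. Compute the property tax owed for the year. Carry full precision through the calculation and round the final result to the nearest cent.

$114,488.44

1 August – 18 September 2017: 49 days at 1.4% → $2,876,000 × 1.4% × 49/365 = $5,405.3041
19 September – 22 October 2017: 34 days at 2.9% → $2,876,000 × 2.9% × 34/365 = $7,769.1397
23 October 2017 – 13 June 2018: 234 days at 4.5% → $2,876,000 × 4.5% × 234/365 = $82,970.6301
14 June – 31 July 2018: 48 days at 4.85% → $2,876,000 × 4.85% × 48/365 = $18,343.3644
Total = $114,488.4384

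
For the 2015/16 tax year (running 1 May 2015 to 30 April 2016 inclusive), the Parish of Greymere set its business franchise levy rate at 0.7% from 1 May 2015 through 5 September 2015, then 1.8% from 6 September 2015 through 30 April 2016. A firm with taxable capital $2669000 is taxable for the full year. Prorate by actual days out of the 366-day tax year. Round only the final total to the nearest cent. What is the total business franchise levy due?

1 May – 5 September 2015: 128 days at 0.7% → $2669000 × 0.7% × 128/366 = $6533.9454
6 September 2015 – 30 April 2016: 238 days at 1.8% → $2669000 × 1.8% × 238/366 = $31240.4262
Total = $37774.3716

$37774.37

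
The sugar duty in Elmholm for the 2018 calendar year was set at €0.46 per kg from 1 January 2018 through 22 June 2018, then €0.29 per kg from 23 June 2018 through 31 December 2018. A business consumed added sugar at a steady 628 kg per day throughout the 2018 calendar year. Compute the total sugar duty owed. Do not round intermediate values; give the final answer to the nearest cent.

1 January – 22 June 2018: 173 days × 628 kg/day = 108,644 kg at €0.46/kg → €49976.24
23 June – 31 December 2018: 192 days × 628 kg/day = 120,576 kg at €0.29/kg → €34967.04

€84943.28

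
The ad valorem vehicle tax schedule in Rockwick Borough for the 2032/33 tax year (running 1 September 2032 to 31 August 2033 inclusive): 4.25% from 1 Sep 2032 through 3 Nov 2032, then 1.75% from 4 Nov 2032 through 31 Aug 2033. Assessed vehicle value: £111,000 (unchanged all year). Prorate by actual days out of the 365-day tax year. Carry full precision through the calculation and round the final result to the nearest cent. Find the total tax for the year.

£2,429.08

1 Sep – 3 Nov 2032: 64 days at 4.25% → £111,000 × 4.25% × 64/365 = £827.1781
4 Nov 2032 – 31 Aug 2033: 301 days at 1.75% → £111,000 × 1.75% × 301/365 = £1,601.8973
Total = £2,429.0753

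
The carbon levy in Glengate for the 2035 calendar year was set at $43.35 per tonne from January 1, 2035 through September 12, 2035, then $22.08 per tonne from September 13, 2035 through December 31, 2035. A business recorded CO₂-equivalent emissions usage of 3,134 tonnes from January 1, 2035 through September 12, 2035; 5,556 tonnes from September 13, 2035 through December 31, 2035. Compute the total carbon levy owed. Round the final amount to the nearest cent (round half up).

January 1 – September 12, 2035: 3,134 tonnes at $43.35/tonne → $135858.90
September 13 – December 31, 2035: 5,556 tonnes at $22.08/tonne → $122676.48

$258535.38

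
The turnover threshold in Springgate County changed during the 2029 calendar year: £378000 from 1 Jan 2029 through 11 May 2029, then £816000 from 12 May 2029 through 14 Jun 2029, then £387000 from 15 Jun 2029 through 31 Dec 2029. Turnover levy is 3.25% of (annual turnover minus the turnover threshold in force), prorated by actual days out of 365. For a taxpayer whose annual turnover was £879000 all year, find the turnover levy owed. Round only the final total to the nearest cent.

£14796.23

1 Jan – 11 May 2029: 131 days, exemption £378000 → (£879000 − £378000) × 3.25% × 131/365 = £5843.8562
12 May – 14 Jun 2029: 34 days, exemption £816000 → (£879000 − £816000) × 3.25% × 34/365 = £190.7260
15 Jun – 31 Dec 2029: 200 days, exemption £387000 → (£879000 − £387000) × 3.25% × 200/365 = £8761.6438
Total = £14796.2260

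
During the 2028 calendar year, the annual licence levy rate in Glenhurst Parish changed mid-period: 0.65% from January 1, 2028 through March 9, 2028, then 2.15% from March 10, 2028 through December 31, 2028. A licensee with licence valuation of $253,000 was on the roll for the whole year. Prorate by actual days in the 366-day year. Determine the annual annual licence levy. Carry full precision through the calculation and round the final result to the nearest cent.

January 1 – March 9, 2028: 69 days at 0.65% → $253,000 × 0.65% × 69/366 = $310.0287
March 10 – December 31, 2028: 297 days at 2.15% → $253,000 × 2.15% × 297/366 = $4,414.0205
Total = $4,724.0492

$4,724.05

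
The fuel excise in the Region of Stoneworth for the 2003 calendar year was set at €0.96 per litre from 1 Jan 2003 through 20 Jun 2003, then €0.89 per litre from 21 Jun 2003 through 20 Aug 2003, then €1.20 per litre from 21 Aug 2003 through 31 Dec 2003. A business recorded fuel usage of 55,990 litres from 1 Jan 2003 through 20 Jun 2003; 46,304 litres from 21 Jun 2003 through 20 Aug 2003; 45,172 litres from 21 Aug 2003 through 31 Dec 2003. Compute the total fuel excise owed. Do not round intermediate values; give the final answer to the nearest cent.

€149167.36

1 Jan – 20 Jun 2003: 55,990 litres at €0.96/litre → €53750.40
21 Jun – 20 Aug 2003: 46,304 litres at €0.89/litre → €41210.56
21 Aug – 31 Dec 2003: 45,172 litres at €1.20/litre → €54206.40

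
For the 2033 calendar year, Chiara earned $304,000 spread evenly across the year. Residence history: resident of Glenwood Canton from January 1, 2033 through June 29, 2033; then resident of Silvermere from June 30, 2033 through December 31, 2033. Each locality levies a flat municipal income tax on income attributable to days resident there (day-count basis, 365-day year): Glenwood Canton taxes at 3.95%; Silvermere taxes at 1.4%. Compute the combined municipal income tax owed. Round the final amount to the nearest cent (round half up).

Glenwood Canton, January 1 – June 29, 2033: 180 days → $304,000 × 3.95% × 180/365 = $5,921.7534
Silvermere, June 30 – December 31, 2033: 185 days → $304,000 × 1.4% × 185/365 = $2,157.1507
Total = $8,078.9041

$8,078.90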